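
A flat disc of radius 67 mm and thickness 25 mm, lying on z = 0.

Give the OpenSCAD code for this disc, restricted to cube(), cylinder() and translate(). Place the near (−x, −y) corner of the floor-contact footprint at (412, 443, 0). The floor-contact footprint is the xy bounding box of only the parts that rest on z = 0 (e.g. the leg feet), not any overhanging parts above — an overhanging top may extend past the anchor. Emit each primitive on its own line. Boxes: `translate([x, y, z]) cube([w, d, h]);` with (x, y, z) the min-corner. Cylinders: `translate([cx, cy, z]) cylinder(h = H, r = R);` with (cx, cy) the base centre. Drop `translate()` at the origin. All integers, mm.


translate([479, 510, 0]) cylinder(h = 25, r = 67);


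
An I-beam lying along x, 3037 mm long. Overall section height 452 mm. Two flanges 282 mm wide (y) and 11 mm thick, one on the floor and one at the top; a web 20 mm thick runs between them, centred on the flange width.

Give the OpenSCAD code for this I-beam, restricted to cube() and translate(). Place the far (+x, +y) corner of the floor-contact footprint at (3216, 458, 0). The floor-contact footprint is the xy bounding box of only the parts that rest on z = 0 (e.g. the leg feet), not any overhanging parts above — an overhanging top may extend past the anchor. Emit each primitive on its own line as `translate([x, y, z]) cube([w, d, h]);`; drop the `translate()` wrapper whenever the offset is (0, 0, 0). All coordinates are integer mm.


translate([179, 176, 0]) cube([3037, 282, 11]);
translate([179, 307, 11]) cube([3037, 20, 430]);
translate([179, 176, 441]) cube([3037, 282, 11]);


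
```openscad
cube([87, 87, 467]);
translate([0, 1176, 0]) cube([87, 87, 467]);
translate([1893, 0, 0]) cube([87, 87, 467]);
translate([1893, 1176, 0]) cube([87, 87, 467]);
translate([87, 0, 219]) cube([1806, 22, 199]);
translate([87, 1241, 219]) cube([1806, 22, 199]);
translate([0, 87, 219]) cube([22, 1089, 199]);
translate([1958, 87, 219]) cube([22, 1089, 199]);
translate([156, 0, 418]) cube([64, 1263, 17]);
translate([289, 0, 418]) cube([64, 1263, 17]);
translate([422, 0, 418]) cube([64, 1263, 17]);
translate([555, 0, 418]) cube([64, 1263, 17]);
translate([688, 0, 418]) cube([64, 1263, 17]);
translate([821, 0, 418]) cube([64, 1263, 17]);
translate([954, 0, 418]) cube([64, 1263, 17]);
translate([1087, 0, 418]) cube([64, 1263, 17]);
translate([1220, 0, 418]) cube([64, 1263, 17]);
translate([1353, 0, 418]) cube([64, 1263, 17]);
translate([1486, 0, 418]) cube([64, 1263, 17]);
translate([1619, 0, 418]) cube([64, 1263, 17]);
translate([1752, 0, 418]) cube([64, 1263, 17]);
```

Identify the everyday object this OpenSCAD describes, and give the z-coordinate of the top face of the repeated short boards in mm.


A bed frame. The slat-top height is 435 mm.

Four posts, four rails, and a row of slats — a bed frame. Slats sit on the rails at z = 219 + 199 = 418; with slat thickness 17, the top is 435 mm.


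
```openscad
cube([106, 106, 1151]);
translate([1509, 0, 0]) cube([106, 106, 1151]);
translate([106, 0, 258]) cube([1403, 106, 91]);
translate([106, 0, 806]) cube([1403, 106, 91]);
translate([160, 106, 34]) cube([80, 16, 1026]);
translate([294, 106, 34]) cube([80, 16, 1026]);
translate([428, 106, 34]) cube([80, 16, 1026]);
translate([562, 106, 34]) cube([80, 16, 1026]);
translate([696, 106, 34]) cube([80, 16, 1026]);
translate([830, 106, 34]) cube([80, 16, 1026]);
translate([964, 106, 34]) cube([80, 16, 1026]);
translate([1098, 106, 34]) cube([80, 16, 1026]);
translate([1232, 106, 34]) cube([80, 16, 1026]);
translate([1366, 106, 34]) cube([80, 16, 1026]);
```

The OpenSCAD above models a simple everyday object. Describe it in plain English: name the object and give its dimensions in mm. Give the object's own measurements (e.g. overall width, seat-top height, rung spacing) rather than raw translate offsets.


A fence section. Two 106×106 mm posts, 1151 mm tall, stand on the floor with a clear span of 1403 mm between their inner faces. Two horizontal rails of 106×91 mm section span the gap between the posts with their undersides at z = 258 mm and z = 806 mm, flush with the posts' −y face. 10 pickets, each 80 mm wide, 16 mm thick and 1026 mm tall, are fixed to the +y face of the rails with their bottoms at z = 34 mm, spaced across the span with a 54 mm gap after the −x post and between neighbouring pickets, with 63 mm left before the +x post.


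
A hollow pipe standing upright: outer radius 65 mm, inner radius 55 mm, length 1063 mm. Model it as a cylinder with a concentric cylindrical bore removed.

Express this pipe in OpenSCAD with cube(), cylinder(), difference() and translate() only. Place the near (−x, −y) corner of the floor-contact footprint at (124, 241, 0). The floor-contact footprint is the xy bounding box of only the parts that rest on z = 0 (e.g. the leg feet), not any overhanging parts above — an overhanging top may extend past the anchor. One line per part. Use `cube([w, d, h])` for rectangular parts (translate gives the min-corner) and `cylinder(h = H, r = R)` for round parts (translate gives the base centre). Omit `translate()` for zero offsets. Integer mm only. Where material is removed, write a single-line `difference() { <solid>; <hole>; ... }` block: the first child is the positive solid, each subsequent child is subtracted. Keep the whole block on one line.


difference() { translate([189, 306, 0]) cylinder(h = 1063, r = 65); translate([189, 306, 0]) cylinder(h = 1063, r = 55); }


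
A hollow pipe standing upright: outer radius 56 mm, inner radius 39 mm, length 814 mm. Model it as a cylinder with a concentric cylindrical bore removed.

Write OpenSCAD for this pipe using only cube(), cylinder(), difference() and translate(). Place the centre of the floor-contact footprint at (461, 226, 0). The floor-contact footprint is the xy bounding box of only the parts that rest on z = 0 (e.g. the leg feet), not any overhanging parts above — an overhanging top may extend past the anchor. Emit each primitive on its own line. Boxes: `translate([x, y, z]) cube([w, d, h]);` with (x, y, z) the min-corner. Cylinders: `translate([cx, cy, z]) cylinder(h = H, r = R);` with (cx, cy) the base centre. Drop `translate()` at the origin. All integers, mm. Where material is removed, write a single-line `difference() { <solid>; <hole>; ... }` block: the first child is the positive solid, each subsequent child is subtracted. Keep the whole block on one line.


difference() { translate([461, 226, 0]) cylinder(h = 814, r = 56); translate([461, 226, 0]) cylinder(h = 814, r = 39); }


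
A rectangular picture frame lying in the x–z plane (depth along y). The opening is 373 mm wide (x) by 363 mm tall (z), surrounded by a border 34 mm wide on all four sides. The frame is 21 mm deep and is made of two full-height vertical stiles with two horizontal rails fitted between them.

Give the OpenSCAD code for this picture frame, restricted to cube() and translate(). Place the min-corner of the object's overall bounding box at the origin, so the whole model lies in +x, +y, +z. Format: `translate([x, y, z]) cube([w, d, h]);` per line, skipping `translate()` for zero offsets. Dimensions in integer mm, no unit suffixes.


cube([34, 21, 431]);
translate([407, 0, 0]) cube([34, 21, 431]);
translate([34, 0, 0]) cube([373, 21, 34]);
translate([34, 0, 397]) cube([373, 21, 34]);


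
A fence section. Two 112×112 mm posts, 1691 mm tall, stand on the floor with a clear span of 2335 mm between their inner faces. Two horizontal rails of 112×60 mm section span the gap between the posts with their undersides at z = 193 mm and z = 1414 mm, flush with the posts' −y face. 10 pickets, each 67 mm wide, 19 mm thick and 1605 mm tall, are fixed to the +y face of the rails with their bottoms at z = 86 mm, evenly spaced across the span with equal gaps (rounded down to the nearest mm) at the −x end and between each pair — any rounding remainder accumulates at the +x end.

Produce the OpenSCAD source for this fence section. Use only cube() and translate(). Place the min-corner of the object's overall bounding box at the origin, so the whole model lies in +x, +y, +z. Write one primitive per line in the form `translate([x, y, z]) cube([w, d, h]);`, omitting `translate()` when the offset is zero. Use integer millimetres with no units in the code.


cube([112, 112, 1691]);
translate([2447, 0, 0]) cube([112, 112, 1691]);
translate([112, 0, 193]) cube([2335, 112, 60]);
translate([112, 0, 1414]) cube([2335, 112, 60]);
translate([263, 112, 86]) cube([67, 19, 1605]);
translate([481, 112, 86]) cube([67, 19, 1605]);
translate([699, 112, 86]) cube([67, 19, 1605]);
translate([917, 112, 86]) cube([67, 19, 1605]);
translate([1135, 112, 86]) cube([67, 19, 1605]);
translate([1353, 112, 86]) cube([67, 19, 1605]);
translate([1571, 112, 86]) cube([67, 19, 1605]);
translate([1789, 112, 86]) cube([67, 19, 1605]);
translate([2007, 112, 86]) cube([67, 19, 1605]);
translate([2225, 112, 86]) cube([67, 19, 1605]);


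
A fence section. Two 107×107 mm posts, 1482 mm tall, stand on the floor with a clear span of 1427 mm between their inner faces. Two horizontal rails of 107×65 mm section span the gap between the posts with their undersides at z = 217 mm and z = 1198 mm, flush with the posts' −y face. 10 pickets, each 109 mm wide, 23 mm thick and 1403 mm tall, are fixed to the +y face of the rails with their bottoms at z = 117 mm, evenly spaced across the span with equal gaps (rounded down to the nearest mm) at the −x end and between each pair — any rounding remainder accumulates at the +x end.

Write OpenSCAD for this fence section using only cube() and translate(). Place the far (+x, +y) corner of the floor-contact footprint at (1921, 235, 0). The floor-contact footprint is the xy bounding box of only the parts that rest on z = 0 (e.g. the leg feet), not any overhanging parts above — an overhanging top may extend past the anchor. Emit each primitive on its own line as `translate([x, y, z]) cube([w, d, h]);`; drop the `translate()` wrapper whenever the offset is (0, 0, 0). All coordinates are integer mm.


translate([280, 128, 0]) cube([107, 107, 1482]);
translate([1814, 128, 0]) cube([107, 107, 1482]);
translate([387, 128, 217]) cube([1427, 107, 65]);
translate([387, 128, 1198]) cube([1427, 107, 65]);
translate([417, 235, 117]) cube([109, 23, 1403]);
translate([556, 235, 117]) cube([109, 23, 1403]);
translate([695, 235, 117]) cube([109, 23, 1403]);
translate([834, 235, 117]) cube([109, 23, 1403]);
translate([973, 235, 117]) cube([109, 23, 1403]);
translate([1112, 235, 117]) cube([109, 23, 1403]);
translate([1251, 235, 117]) cube([109, 23, 1403]);
translate([1390, 235, 117]) cube([109, 23, 1403]);
translate([1529, 235, 117]) cube([109, 23, 1403]);
translate([1668, 235, 117]) cube([109, 23, 1403]);


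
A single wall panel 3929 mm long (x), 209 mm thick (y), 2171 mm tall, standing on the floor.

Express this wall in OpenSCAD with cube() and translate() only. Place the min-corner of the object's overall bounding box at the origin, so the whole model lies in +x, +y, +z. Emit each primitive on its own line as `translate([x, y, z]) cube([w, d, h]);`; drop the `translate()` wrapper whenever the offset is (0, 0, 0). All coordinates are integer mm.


cube([3929, 209, 2171]);


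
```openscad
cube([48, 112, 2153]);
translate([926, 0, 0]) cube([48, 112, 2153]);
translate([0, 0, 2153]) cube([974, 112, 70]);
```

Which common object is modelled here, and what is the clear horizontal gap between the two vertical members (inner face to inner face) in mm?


A door frame. The clear opening width is 878 mm.

Two 2153 mm tall posts with a header on top — a door frame. The left jamb is 48 mm wide at x = 0; the right jamb starts at x = 926. The clear opening is 926 − 48 = 878 mm.


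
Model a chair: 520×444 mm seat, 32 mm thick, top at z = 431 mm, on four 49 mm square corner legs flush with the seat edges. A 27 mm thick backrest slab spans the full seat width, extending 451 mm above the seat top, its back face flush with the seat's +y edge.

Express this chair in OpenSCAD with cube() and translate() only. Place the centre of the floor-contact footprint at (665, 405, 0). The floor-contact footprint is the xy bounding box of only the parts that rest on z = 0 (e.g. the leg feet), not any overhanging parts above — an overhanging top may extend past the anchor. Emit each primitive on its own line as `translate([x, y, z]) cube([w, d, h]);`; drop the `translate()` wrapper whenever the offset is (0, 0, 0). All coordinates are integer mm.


translate([405, 183, 399]) cube([520, 444, 32]);
translate([405, 183, 0]) cube([49, 49, 399]);
translate([876, 183, 0]) cube([49, 49, 399]);
translate([405, 578, 0]) cube([49, 49, 399]);
translate([876, 578, 0]) cube([49, 49, 399]);
translate([405, 600, 431]) cube([520, 27, 451]);


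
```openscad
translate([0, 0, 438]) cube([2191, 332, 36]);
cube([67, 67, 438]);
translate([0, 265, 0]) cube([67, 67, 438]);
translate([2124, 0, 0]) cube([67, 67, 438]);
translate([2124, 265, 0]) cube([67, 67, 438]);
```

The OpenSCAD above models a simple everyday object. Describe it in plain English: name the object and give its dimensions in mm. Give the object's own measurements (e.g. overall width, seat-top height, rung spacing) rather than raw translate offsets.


A long wooden bench with a 2191 mm (x) × 332 mm (y) seat, 36 mm thick, its top surface 474 mm above the floor. Four 67 mm square legs at the seat corners, flush with the edges, run from z = 0 to the seat underside.


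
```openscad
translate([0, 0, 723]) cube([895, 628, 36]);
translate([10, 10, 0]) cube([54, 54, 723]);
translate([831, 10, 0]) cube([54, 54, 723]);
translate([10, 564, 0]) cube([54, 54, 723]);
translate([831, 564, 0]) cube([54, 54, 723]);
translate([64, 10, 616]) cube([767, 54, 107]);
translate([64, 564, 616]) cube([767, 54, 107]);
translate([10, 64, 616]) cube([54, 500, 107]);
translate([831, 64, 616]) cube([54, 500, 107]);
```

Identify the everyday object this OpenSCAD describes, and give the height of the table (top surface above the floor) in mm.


A table. The table height is 759 mm.

A 895×628×36 slab sits at z = 723 on four 54 mm square posts — a table. The top surface is at 723 + 36 = 759 mm.


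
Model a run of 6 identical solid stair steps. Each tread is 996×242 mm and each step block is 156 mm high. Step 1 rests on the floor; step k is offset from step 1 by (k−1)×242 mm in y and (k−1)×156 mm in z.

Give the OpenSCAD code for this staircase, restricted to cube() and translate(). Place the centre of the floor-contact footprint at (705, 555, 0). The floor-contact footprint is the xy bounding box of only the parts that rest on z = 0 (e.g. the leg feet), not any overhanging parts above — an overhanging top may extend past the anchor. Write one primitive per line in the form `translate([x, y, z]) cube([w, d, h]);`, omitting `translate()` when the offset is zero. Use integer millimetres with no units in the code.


translate([207, 434, 0]) cube([996, 242, 156]);
translate([207, 676, 156]) cube([996, 242, 156]);
translate([207, 918, 312]) cube([996, 242, 156]);
translate([207, 1160, 468]) cube([996, 242, 156]);
translate([207, 1402, 624]) cube([996, 242, 156]);
translate([207, 1644, 780]) cube([996, 242, 156]);


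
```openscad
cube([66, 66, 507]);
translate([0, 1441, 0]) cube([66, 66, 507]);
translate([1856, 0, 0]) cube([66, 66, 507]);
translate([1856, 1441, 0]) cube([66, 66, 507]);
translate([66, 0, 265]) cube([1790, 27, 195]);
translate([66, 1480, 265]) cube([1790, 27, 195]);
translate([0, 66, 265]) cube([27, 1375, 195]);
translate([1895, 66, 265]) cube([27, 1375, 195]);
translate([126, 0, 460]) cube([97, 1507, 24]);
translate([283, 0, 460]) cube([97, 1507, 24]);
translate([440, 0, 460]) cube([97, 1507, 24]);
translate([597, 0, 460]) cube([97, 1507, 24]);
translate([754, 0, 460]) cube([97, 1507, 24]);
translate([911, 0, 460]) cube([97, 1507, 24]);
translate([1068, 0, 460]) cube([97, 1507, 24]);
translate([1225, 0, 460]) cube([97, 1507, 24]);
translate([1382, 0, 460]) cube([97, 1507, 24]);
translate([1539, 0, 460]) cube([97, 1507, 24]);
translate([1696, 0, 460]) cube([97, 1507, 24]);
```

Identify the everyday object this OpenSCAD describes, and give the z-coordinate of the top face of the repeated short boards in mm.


A bed frame. The slat-top height is 484 mm.

Four posts, four rails, and a row of slats — a bed frame. Slats sit on the rails at z = 265 + 195 = 460; with slat thickness 24, the top is 484 mm.


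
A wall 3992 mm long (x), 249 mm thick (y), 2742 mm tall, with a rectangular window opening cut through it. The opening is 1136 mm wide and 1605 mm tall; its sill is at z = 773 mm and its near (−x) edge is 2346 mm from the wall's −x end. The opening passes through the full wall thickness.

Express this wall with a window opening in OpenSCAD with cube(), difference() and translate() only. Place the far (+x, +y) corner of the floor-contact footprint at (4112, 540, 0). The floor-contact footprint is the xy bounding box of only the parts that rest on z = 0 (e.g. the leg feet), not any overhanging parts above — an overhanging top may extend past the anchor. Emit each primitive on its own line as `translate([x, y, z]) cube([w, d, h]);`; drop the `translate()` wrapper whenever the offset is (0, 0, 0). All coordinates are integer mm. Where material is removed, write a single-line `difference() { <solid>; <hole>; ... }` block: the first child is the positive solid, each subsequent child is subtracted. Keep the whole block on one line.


difference() { translate([120, 291, 0]) cube([3992, 249, 2742]); translate([2466, 291, 773]) cube([1136, 249, 1605]); }


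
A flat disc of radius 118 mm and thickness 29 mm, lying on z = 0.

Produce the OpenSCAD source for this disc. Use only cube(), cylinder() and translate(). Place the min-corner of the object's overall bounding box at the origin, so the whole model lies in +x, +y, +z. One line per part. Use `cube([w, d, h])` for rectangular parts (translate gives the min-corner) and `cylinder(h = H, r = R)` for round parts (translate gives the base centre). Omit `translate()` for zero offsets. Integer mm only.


translate([118, 118, 0]) cylinder(h = 29, r = 118);


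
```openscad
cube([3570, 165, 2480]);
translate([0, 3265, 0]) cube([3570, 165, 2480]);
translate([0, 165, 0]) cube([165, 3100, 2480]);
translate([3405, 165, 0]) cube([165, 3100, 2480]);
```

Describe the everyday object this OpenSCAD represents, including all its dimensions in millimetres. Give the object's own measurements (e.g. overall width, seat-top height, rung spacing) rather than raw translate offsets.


The wall frame of a small rectangular building: four walls, each 2480 mm tall and 165 mm thick, enclosing a footprint 3570 mm (x) by 3430 mm (y) outside-to-outside, with no floor or roof. The front and back walls (the −y and +y sides) span the full width; the two side walls fit between them.


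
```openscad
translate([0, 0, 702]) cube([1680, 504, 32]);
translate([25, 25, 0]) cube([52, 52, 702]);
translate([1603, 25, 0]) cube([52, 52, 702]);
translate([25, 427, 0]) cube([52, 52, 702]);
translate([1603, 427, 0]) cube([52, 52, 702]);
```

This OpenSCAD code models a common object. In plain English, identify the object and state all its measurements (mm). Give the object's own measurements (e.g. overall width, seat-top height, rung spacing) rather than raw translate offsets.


A table: top 1680 mm (x) × 504 mm (y), 32 mm thick, upper face at z = 734 mm, on four 52×52 mm square legs, each inset 25 mm from the nearest pair of top edges from z = 0 to the bottom of the top.


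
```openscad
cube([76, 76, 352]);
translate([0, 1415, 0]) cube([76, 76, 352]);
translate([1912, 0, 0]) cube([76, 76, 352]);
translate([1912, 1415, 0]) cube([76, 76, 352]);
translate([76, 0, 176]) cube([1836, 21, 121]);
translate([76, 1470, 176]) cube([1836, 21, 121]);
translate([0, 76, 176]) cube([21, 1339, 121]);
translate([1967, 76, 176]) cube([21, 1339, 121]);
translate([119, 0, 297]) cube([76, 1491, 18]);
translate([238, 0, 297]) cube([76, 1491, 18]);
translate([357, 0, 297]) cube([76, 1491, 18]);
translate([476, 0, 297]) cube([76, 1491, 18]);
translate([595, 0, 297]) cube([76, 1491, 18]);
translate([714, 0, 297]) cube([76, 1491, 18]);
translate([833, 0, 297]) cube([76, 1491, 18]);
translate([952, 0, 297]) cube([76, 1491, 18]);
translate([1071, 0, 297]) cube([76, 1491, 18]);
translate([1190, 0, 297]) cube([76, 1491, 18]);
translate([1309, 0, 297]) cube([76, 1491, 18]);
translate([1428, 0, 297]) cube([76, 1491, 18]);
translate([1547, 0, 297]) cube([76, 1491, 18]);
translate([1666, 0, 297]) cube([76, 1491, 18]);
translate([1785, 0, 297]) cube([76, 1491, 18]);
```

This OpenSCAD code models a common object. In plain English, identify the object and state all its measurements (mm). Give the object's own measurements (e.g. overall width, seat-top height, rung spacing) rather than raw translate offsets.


A bed frame 1988 mm long (x) by 1491 mm wide (y). Four 76×76 mm corner posts, 352 mm tall, at the corners of the footprint. Four rails of 21 mm thickness and 121 mm height run between adjacent posts with their undersides at z = 176 mm, their outer faces flush with the outside of the frame (the two x-running rails run between the posts' inner faces; the two y-running rails run between the posts' inner faces). 15 slats, each 76 mm wide (x) and 18 mm thick, lie across the top of the two x-running rails, running the full 1491 mm width of the frame in y; along x they sit between the end posts with a 43 mm gap after the −x posts and between neighbouring slats, leaving 51 mm before the +x posts.


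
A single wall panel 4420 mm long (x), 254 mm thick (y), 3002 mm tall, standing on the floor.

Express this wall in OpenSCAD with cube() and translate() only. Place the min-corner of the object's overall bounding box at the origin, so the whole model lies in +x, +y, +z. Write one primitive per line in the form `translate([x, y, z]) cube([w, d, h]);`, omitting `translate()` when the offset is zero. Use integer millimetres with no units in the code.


cube([4420, 254, 3002]);


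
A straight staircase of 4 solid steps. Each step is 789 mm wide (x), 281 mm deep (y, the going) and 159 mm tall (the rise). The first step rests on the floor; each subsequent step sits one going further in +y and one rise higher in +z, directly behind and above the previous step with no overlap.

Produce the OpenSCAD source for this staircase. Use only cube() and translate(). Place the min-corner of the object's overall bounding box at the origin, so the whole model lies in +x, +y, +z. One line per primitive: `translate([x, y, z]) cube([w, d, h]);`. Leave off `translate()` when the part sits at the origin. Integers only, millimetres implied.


cube([789, 281, 159]);
translate([0, 281, 159]) cube([789, 281, 159]);
translate([0, 562, 318]) cube([789, 281, 159]);
translate([0, 843, 477]) cube([789, 281, 159]);


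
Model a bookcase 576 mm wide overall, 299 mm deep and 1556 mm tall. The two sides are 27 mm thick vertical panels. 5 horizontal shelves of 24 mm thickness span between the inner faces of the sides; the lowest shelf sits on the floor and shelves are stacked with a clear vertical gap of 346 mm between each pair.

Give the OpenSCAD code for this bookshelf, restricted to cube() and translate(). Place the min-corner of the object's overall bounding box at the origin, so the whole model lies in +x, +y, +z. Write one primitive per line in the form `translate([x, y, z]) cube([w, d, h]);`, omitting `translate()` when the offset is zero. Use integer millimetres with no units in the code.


cube([27, 299, 1556]);
translate([549, 0, 0]) cube([27, 299, 1556]);
translate([27, 0, 0]) cube([522, 299, 24]);
translate([27, 0, 370]) cube([522, 299, 24]);
translate([27, 0, 740]) cube([522, 299, 24]);
translate([27, 0, 1110]) cube([522, 299, 24]);
translate([27, 0, 1480]) cube([522, 299, 24]);


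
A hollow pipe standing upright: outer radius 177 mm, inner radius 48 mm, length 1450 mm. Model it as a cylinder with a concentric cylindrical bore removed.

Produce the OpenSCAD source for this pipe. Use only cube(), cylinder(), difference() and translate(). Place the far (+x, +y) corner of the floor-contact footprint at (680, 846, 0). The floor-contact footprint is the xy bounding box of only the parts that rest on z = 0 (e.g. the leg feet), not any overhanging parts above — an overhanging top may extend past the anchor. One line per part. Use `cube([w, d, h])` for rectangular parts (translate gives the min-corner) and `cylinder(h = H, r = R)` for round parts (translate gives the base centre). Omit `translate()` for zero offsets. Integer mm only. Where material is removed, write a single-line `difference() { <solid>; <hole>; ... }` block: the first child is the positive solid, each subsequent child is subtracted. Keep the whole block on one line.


difference() { translate([503, 669, 0]) cylinder(h = 1450, r = 177); translate([503, 669, 0]) cylinder(h = 1450, r = 48); }


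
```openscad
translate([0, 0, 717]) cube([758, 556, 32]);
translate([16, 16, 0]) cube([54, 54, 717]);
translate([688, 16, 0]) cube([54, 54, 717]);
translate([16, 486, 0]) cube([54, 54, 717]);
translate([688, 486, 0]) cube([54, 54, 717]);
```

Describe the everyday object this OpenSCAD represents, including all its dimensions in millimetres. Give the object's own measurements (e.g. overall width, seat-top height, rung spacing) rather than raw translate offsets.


A table: top 758 mm (x) × 556 mm (y), 32 mm thick, upper face at z = 749 mm, on four 54×54 mm square legs, each inset 16 mm from the nearest pair of top edges from z = 0 to the bottom of the top.


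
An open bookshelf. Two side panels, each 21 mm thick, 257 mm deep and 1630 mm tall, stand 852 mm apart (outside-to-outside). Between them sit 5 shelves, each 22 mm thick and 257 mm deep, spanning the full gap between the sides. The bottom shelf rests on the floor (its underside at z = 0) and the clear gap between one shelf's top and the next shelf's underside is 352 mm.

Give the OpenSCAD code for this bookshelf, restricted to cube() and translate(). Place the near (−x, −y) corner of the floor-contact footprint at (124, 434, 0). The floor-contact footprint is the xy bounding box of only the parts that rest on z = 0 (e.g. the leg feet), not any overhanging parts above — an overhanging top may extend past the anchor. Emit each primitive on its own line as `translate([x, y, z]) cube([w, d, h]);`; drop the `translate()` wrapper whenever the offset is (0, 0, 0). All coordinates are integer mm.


translate([124, 434, 0]) cube([21, 257, 1630]);
translate([955, 434, 0]) cube([21, 257, 1630]);
translate([145, 434, 0]) cube([810, 257, 22]);
translate([145, 434, 374]) cube([810, 257, 22]);
translate([145, 434, 748]) cube([810, 257, 22]);
translate([145, 434, 1122]) cube([810, 257, 22]);
translate([145, 434, 1496]) cube([810, 257, 22]);


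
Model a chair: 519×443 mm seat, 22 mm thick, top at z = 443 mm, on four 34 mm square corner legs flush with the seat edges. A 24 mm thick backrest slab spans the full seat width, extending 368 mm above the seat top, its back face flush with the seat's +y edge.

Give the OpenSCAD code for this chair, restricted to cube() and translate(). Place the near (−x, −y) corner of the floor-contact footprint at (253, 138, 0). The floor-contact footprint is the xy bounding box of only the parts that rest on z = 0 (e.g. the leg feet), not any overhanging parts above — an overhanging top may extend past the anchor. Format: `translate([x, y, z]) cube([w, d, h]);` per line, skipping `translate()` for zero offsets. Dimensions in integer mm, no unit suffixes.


translate([253, 138, 421]) cube([519, 443, 22]);
translate([253, 138, 0]) cube([34, 34, 421]);
translate([738, 138, 0]) cube([34, 34, 421]);
translate([253, 547, 0]) cube([34, 34, 421]);
translate([738, 547, 0]) cube([34, 34, 421]);
translate([253, 557, 443]) cube([519, 24, 368]);


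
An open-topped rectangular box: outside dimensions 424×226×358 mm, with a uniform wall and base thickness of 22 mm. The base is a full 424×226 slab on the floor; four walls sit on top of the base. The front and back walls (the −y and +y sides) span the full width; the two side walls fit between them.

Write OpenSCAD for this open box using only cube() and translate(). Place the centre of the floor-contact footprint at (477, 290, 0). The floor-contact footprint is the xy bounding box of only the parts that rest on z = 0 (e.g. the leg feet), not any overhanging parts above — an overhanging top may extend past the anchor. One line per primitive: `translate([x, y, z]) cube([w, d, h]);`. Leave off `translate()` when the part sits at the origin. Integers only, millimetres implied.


translate([265, 177, 0]) cube([424, 226, 22]);
translate([265, 177, 22]) cube([424, 22, 336]);
translate([265, 381, 22]) cube([424, 22, 336]);
translate([265, 199, 22]) cube([22, 182, 336]);
translate([667, 199, 22]) cube([22, 182, 336]);


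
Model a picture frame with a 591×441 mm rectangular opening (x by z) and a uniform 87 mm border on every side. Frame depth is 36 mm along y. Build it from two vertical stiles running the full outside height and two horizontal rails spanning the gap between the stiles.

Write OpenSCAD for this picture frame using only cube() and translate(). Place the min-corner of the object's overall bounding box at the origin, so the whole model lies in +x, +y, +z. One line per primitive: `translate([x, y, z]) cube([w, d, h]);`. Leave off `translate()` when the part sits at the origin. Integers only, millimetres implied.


cube([87, 36, 615]);
translate([678, 0, 0]) cube([87, 36, 615]);
translate([87, 0, 0]) cube([591, 36, 87]);
translate([87, 0, 528]) cube([591, 36, 87]);


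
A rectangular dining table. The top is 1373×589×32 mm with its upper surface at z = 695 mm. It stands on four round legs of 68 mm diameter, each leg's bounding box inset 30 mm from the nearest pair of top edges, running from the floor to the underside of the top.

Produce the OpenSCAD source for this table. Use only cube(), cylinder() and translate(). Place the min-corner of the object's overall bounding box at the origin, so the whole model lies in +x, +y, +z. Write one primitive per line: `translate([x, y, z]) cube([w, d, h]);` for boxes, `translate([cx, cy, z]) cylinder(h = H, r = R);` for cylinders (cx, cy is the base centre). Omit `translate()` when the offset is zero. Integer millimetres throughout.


translate([0, 0, 663]) cube([1373, 589, 32]);
translate([64, 64, 0]) cylinder(h = 663, r = 34);
translate([1309, 64, 0]) cylinder(h = 663, r = 34);
translate([64, 525, 0]) cylinder(h = 663, r = 34);
translate([1309, 525, 0]) cylinder(h = 663, r = 34);


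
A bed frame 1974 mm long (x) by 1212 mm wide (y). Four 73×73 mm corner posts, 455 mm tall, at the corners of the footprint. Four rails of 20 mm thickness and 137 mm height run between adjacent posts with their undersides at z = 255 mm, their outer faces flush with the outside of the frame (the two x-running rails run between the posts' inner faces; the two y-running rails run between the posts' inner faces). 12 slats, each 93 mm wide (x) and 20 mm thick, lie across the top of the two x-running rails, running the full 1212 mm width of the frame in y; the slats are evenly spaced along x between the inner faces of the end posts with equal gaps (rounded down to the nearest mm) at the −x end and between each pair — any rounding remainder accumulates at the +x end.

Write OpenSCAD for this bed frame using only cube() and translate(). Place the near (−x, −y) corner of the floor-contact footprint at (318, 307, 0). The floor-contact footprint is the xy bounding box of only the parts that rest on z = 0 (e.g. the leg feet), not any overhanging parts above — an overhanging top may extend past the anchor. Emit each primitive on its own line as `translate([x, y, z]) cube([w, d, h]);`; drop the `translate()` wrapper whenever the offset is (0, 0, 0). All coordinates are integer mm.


translate([318, 307, 0]) cube([73, 73, 455]);
translate([318, 1446, 0]) cube([73, 73, 455]);
translate([2219, 307, 0]) cube([73, 73, 455]);
translate([2219, 1446, 0]) cube([73, 73, 455]);
translate([391, 307, 255]) cube([1828, 20, 137]);
translate([391, 1499, 255]) cube([1828, 20, 137]);
translate([318, 380, 255]) cube([20, 1066, 137]);
translate([2272, 380, 255]) cube([20, 1066, 137]);
translate([445, 307, 392]) cube([93, 1212, 20]);
translate([592, 307, 392]) cube([93, 1212, 20]);
translate([739, 307, 392]) cube([93, 1212, 20]);
translate([886, 307, 392]) cube([93, 1212, 20]);
translate([1033, 307, 392]) cube([93, 1212, 20]);
translate([1180, 307, 392]) cube([93, 1212, 20]);
translate([1327, 307, 392]) cube([93, 1212, 20]);
translate([1474, 307, 392]) cube([93, 1212, 20]);
translate([1621, 307, 392]) cube([93, 1212, 20]);
translate([1768, 307, 392]) cube([93, 1212, 20]);
translate([1915, 307, 392]) cube([93, 1212, 20]);
translate([2062, 307, 392]) cube([93, 1212, 20]);


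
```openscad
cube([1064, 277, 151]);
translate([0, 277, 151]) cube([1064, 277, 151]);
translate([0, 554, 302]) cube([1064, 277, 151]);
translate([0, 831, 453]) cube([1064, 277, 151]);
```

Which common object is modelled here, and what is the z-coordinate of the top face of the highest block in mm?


A staircase. The total rise is 604 mm.

4 identical blocks, each offset up and back from the previous — a staircase. Each step is 151 mm tall and there are 4 of them, so the total rise is 4 × 151 = 604 mm.


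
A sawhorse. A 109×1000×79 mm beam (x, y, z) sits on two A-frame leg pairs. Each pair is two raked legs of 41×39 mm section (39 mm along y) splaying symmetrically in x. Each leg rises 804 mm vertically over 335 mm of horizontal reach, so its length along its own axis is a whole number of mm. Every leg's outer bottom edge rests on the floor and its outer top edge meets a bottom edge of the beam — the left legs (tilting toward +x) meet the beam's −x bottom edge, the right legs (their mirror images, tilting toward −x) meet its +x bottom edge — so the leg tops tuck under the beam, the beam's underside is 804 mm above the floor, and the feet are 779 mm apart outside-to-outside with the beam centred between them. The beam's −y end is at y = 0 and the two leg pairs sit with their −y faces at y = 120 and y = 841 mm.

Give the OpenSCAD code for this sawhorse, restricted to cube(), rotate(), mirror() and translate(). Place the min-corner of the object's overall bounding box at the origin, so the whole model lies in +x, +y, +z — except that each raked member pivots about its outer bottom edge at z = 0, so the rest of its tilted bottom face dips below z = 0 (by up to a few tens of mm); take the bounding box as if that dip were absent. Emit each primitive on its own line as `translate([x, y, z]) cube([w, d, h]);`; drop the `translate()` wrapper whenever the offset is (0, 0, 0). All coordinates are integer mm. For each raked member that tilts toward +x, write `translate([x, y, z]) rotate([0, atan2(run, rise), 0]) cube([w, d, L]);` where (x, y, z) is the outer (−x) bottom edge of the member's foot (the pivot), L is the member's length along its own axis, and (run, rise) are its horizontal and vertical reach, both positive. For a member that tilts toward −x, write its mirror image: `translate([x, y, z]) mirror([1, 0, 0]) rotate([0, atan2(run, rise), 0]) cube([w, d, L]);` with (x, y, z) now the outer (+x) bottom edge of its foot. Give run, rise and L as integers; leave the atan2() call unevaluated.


translate([335, 0, 804]) cube([109, 1000, 79]);
translate([0, 120, 0]) rotate([0, atan2(335, 804), 0]) cube([41, 39, 871]);
translate([779, 120, 0]) mirror([1, 0, 0]) rotate([0, atan2(335, 804), 0]) cube([41, 39, 871]);
translate([0, 841, 0]) rotate([0, atan2(335, 804), 0]) cube([41, 39, 871]);
translate([779, 841, 0]) mirror([1, 0, 0]) rotate([0, atan2(335, 804), 0]) cube([41, 39, 871]);


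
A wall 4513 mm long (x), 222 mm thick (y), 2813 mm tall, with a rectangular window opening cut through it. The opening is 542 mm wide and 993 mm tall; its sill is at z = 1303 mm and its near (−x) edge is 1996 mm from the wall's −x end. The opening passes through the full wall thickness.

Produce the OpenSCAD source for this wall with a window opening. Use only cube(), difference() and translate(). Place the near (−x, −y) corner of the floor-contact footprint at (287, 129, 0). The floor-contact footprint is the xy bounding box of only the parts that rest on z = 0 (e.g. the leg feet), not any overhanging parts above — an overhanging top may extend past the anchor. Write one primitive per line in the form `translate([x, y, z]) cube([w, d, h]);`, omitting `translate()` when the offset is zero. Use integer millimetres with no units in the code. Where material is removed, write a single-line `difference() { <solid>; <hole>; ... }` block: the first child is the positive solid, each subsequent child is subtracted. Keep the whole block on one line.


difference() { translate([287, 129, 0]) cube([4513, 222, 2813]); translate([2283, 129, 1303]) cube([542, 222, 993]); }


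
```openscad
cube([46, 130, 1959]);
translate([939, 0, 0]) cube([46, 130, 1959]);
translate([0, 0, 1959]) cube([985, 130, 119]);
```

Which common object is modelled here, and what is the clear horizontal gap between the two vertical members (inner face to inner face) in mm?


A door frame. The clear opening width is 893 mm.

Two 1959 mm tall posts with a header on top — a door frame. The left jamb is 46 mm wide at x = 0; the right jamb starts at x = 939. The clear opening is 939 − 46 = 893 mm.


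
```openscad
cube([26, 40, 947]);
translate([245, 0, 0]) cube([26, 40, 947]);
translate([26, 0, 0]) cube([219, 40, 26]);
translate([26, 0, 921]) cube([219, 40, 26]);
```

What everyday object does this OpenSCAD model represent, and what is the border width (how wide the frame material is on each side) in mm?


A picture frame. The border width is 26 mm.

Four thin pieces enclosing a rectangular opening — a picture frame. The two full-height stiles are 947 mm tall; the top rail sits at z = 921 and is 26 mm tall, so the border above the opening is 947 − 921 = 26 mm, matching the stile x-width.


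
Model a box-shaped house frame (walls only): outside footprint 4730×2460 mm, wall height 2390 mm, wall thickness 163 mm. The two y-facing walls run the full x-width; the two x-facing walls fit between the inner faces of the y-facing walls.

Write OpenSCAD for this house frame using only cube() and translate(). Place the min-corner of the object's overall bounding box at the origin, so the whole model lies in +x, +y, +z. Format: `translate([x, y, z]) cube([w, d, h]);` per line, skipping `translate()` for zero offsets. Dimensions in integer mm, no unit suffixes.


cube([4730, 163, 2390]);
translate([0, 2297, 0]) cube([4730, 163, 2390]);
translate([0, 163, 0]) cube([163, 2134, 2390]);
translate([4567, 163, 0]) cube([163, 2134, 2390]);


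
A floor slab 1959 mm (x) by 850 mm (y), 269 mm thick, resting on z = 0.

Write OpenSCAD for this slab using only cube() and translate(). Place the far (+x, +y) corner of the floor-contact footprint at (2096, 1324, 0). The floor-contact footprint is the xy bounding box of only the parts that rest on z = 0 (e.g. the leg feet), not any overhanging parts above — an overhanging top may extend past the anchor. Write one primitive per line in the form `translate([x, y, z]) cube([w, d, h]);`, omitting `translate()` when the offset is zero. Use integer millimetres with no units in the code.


translate([137, 474, 0]) cube([1959, 850, 269]);


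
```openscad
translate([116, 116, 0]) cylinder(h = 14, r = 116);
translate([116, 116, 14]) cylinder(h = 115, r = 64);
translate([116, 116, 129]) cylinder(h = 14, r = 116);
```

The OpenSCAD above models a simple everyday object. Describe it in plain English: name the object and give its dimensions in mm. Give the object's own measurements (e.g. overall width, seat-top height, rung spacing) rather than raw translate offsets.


A spool: two coaxial disc flanges of radius 116 mm and thickness 14 mm, joined by a core cylinder of radius 64 mm and height 115 mm. The lower flange rests on z = 0 and the three cylinders share a vertical axis.
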